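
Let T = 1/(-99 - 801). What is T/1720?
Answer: -1/1548000 ≈ -6.4599e-7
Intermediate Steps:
T = -1/900 (T = 1/(-900) = -1/900 ≈ -0.0011111)
T/1720 = -1/900/1720 = -1/900*1/1720 = -1/1548000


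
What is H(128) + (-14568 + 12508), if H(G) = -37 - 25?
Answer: -2122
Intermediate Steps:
H(G) = -62
H(128) + (-14568 + 12508) = -62 + (-14568 + 12508) = -62 - 2060 = -2122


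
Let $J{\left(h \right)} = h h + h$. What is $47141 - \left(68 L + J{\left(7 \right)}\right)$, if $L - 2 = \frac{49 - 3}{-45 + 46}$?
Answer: $43821$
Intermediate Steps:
$J{\left(h \right)} = h + h^{2}$ ($J{\left(h \right)} = h^{2} + h = h + h^{2}$)
$L = 48$ ($L = 2 + \frac{49 - 3}{-45 + 46} = 2 + \frac{46}{1} = 2 + 46 \cdot 1 = 2 + 46 = 48$)
$47141 - \left(68 L + J{\left(7 \right)}\right) = 47141 - \left(68 \cdot 48 + 7 \left(1 + 7\right)\right) = 47141 - \left(3264 + 7 \cdot 8\right) = 47141 - \left(3264 + 56\right) = 47141 - 3320 = 43821$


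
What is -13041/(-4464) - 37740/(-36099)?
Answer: 23675497/5968368 ≈ 3.9668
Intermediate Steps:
-13041/(-4464) - 37740/(-36099) = -13041*(-1/4464) - 37740*(-1/36099) = 1449/496 + 12580/12033 = 23675497/5968368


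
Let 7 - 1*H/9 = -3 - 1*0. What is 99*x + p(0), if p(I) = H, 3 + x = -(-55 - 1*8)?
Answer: 6030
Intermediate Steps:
x = 60 (x = -3 - (-55 - 1*8) = -3 - (-55 - 8) = -3 - 1*(-63) = -3 + 63 = 60)
H = 90 (H = 63 - 9*(-3 - 1*0) = 63 - 9*(-3 + 0) = 63 - 9*(-3) = 63 + 27 = 90)
p(I) = 90
99*x + p(0) = 99*60 + 90 = 5940 + 90 = 6030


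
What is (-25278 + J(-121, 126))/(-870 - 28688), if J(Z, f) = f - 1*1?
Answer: 25153/29558 ≈ 0.85097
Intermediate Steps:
J(Z, f) = -1 + f (J(Z, f) = f - 1 = -1 + f)
(-25278 + J(-121, 126))/(-870 - 28688) = (-25278 + (-1 + 126))/(-870 - 28688) = (-25278 + 125)/(-29558) = -25153*(-1/29558) = 25153/29558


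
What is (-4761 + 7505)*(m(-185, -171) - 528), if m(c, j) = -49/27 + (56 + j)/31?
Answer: -1225360640/837 ≈ -1.4640e+6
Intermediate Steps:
m(c, j) = -7/837 + j/31 (m(c, j) = -49*1/27 + (56 + j)*(1/31) = -49/27 + (56/31 + j/31) = -7/837 + j/31)
(-4761 + 7505)*(m(-185, -171) - 528) = (-4761 + 7505)*((-7/837 + (1/31)*(-171)) - 528) = 2744*((-7/837 - 171/31) - 528) = 2744*(-4624/837 - 528) = 2744*(-446560/837) = -1225360640/837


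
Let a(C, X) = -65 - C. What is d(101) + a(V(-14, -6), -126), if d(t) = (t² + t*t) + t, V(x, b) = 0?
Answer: 20438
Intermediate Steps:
d(t) = t + 2*t² (d(t) = (t² + t²) + t = 2*t² + t = t + 2*t²)
d(101) + a(V(-14, -6), -126) = 101*(1 + 2*101) + (-65 - 1*0) = 101*(1 + 202) + (-65 + 0) = 101*203 - 65 = 20503 - 65 = 20438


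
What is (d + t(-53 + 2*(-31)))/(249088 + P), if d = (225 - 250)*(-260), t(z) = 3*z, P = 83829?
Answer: 6155/332917 ≈ 0.018488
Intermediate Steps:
d = 6500 (d = -25*(-260) = 6500)
(d + t(-53 + 2*(-31)))/(249088 + P) = (6500 + 3*(-53 + 2*(-31)))/(249088 + 83829) = (6500 + 3*(-53 - 62))/332917 = (6500 + 3*(-115))*(1/332917) = (6500 - 345)*(1/332917) = 6155*(1/332917) = 6155/332917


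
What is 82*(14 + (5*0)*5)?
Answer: 1148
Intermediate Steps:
82*(14 + (5*0)*5) = 82*(14 + 0*5) = 82*(14 + 0) = 82*14 = 1148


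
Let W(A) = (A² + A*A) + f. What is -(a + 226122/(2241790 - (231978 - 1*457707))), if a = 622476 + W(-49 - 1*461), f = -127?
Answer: -2819261592053/2467519 ≈ -1.1425e+6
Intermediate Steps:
W(A) = -127 + 2*A² (W(A) = (A² + A*A) - 127 = (A² + A²) - 127 = 2*A² - 127 = -127 + 2*A²)
a = 1142549 (a = 622476 + (-127 + 2*(-49 - 1*461)²) = 622476 + (-127 + 2*(-49 - 461)²) = 622476 + (-127 + 2*(-510)²) = 622476 + (-127 + 2*260100) = 622476 + (-127 + 520200) = 622476 + 520073 = 1142549)
-(a + 226122/(2241790 - (231978 - 1*457707))) = -(1142549 + 226122/(2241790 - (231978 - 1*457707))) = -(1142549 + 226122/(2241790 - (231978 - 457707))) = -(1142549 + 226122/(2241790 - 1*(-225729))) = -(1142549 + 226122/(2241790 + 225729)) = -(1142549 + 226122/2467519) = -1*2819261592053/2467519 = -2819261592053/2467519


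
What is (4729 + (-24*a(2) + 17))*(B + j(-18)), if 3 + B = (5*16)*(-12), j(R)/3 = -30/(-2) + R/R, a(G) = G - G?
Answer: -4342590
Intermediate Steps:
a(G) = 0
j(R) = 48 (j(R) = 3*(-30/(-2) + R/R) = 3*(-30*(-1/2) + 1) = 3*(15 + 1) = 3*16 = 48)
B = -963 (B = -3 + (5*16)*(-12) = -3 + 80*(-12) = -3 - 960 = -963)
(4729 + (-24*a(2) + 17))*(B + j(-18)) = (4729 + (-24*0 + 17))*(-963 + 48) = (4729 + (0 + 17))*(-915) = (4729 + 17)*(-915) = 4746*(-915) = -4342590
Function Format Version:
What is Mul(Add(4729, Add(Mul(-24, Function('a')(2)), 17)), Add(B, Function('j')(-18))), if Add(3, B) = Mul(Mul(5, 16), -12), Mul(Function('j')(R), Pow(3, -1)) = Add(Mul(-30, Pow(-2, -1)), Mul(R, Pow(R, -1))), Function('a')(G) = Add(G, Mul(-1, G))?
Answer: -4342590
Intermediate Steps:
Function('a')(G) = 0
Function('j')(R) = 48 (Function('j')(R) = Mul(3, Add(Mul(-30, Pow(-2, -1)), Mul(R, Pow(R, -1)))) = Mul(3, Add(Mul(-30, Rational(-1, 2)), 1)) = Mul(3, Add(15, 1)) = Mul(3, 16) = 48)
B = -963 (B = Add(-3, Mul(Mul(5, 16), -12)) = Add(-3, Mul(80, -12)) = Add(-3, -960) = -963)
Mul(Add(4729, Add(Mul(-24, Function('a')(2)), 17)), Add(B, Function('j')(-18))) = Mul(Add(4729, Add(Mul(-24, 0), 17)), Add(-963, 48)) = Mul(Add(4729, Add(0, 17)), -915) = Mul(Add(4729, 17), -915) = Mul(4746, -915) = -4342590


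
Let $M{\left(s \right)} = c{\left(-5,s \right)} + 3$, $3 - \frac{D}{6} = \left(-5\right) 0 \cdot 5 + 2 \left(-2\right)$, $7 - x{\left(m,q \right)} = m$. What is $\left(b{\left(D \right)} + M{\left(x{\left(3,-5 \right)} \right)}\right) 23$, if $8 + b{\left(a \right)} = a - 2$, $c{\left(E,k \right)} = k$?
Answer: $897$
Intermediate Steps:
$x{\left(m,q \right)} = 7 - m$
$D = 42$ ($D = 18 - 6 \left(\left(-5\right) 0 \cdot 5 + 2 \left(-2\right)\right) = 18 - 6 \left(0 \cdot 5 - 4\right) = 18 - 6 \left(0 - 4\right) = 18 - -24 = 18 + 24 = 42$)
$b{\left(a \right)} = -10 + a$ ($b{\left(a \right)} = -8 + \left(a - 2\right) = -8 + \left(-2 + a\right) = -10 + a$)
$M{\left(s \right)} = 3 + s$ ($M{\left(s \right)} = s + 3 = 3 + s$)
$\left(b{\left(D \right)} + M{\left(x{\left(3,-5 \right)} \right)}\right) 23 = \left(\left(-10 + 42\right) + \left(3 + \left(7 - 3\right)\right)\right) 23 = \left(32 + \left(3 + \left(7 - 3\right)\right)\right) 23 = \left(32 + \left(3 + 4\right)\right) 23 = \left(32 + 7\right) 23 = 39 \cdot 23 = 897$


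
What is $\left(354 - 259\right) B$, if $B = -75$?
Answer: $-7125$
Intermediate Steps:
$\left(354 - 259\right) B = \left(354 - 259\right) \left(-75\right) = 95 \left(-75\right) = -7125$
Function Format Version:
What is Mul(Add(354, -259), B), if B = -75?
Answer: -7125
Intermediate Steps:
Mul(Add(354, -259), B) = Mul(Add(354, -259), -75) = Mul(95, -75) = -7125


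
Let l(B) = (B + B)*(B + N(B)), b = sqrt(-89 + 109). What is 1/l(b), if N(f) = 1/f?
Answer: 1/42 ≈ 0.023810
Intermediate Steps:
b = 2*sqrt(5) (b = sqrt(20) = 2*sqrt(5) ≈ 4.4721)
l(B) = 2*B*(B + 1/B) (l(B) = (B + B)*(B + 1/B) = (2*B)*(B + 1/B) = 2*B*(B + 1/B))
1/l(b) = 1/(2 + 2*(2*sqrt(5))**2) = 1/(2 + 2*20) = 1/(2 + 40) = 1/42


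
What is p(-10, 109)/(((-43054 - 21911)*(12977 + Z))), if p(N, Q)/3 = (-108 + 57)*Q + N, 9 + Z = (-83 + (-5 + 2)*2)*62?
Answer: 5569/161329750 ≈ 3.4519e-5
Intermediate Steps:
Z = -5527 (Z = -9 + (-83 + (-5 + 2)*2)*62 = -9 + (-83 - 3*2)*62 = -9 + (-83 - 6)*62 = -9 - 89*62 = -9 - 5518 = -5527)
p(N, Q) = -153*Q + 3*N (p(N, Q) = 3*((-108 + 57)*Q + N) = 3*(-51*Q + N) = 3*(N - 51*Q) = -153*Q + 3*N)
p(-10, 109)/(((-43054 - 21911)*(12977 + Z))) = (-153*109 + 3*(-10))/(((-43054 - 21911)*(12977 - 5527))) = (-16677 - 30)/((-64965*7450)) = -16707/(-483989250) = -16707*(-1/483989250) = 5569/161329750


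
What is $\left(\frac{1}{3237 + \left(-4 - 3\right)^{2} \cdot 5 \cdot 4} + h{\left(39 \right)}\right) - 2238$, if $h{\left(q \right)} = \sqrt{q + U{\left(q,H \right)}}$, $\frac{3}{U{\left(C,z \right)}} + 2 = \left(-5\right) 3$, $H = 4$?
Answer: $- \frac{9437645}{4217} + \frac{2 \sqrt{2805}}{17} \approx -2231.8$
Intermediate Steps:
$U{\left(C,z \right)} = - \frac{3}{17}$ ($U{\left(C,z \right)} = \frac{3}{-2 - 15} = \frac{3}{-17} = 3 \left(- \frac{1}{17}\right) = - \frac{3}{17}$)
$h{\left(q \right)} = \sqrt{- \frac{3}{17} + q}$ ($h{\left(q \right)} = \sqrt{q - \frac{3}{17}} = \sqrt{- \frac{3}{17} + q}$)
$\left(\frac{1}{3237 + \left(-4 - 3\right)^{2} \cdot 5 \cdot 4} + h{\left(39 \right)}\right) - 2238 = \left(\frac{1}{3237 + \left(-4 - 3\right)^{2} \cdot 5 \cdot 4} + \frac{\sqrt{-51 + 289 \cdot 39}}{17}\right) - 2238 = \left(\frac{1}{3237 + \left(-7\right)^{2} \cdot 5 \cdot 4} + \frac{\sqrt{-51 + 11271}}{17}\right) - 2238 = \left(\frac{1}{3237 + 49 \cdot 5 \cdot 4} + \frac{\sqrt{11220}}{17}\right) - 2238 = \left(\frac{1}{3237 + 245 \cdot 4} + \frac{2 \sqrt{2805}}{17}\right) - 2238 = \left(\frac{1}{3237 + 980} + \frac{2 \sqrt{2805}}{17}\right) - 2238 = \left(\frac{1}{4217} + \frac{2 \sqrt{2805}}{17}\right) - 2238 = - \frac{9437645}{4217} + \frac{2 \sqrt{2805}}{17}$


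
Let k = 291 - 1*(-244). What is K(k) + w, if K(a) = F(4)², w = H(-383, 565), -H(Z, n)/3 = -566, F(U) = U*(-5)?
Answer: 2098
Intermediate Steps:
k = 535 (k = 291 + 244 = 535)
F(U) = -5*U
H(Z, n) = 1698 (H(Z, n) = -3*(-566) = 1698)
w = 1698
K(a) = 400 (K(a) = (-5*4)² = (-20)² = 400)
K(k) + w = 400 + 1698 = 2098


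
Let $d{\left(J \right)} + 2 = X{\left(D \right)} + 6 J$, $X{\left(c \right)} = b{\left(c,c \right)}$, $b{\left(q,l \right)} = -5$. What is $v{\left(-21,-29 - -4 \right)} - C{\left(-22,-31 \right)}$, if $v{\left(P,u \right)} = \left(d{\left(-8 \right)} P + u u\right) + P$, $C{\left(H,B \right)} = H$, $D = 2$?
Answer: $1781$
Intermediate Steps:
$X{\left(c \right)} = -5$
$d{\left(J \right)} = -7 + 6 J$ ($d{\left(J \right)} = -2 + \left(-5 + 6 J\right) = -7 + 6 J$)
$v{\left(P,u \right)} = u^{2} - 54 P$ ($v{\left(P,u \right)} = \left(\left(-7 + 6 \left(-8\right)\right) P + u u\right) + P = \left(\left(-7 - 48\right) P + u^{2}\right) + P = \left(- 55 P + u^{2}\right) + P = \left(u^{2} - 55 P\right) + P = u^{2} - 54 P$)
$v{\left(-21,-29 - -4 \right)} - C{\left(-22,-31 \right)} = \left(\left(-29 - -4\right)^{2} - -1134\right) - -22 = \left(\left(-29 + 4\right)^{2} + 1134\right) + 22 = \left(\left(-25\right)^{2} + 1134\right) + 22 = \left(625 + 1134\right) + 22 = 1759 + 22 = 1781$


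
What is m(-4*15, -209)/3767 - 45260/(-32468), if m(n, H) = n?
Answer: 42136585/30576739 ≈ 1.3781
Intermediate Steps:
m(-4*15, -209)/3767 - 45260/(-32468) = -4*15/3767 - 45260/(-32468) = -60*1/3767 - 45260*(-1/32468) = -60/3767 + 11315/8117 = 42136585/30576739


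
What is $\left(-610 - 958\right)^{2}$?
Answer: $2458624$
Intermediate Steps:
$\left(-610 - 958\right)^{2} = \left(-1568\right)^{2} = 2458624$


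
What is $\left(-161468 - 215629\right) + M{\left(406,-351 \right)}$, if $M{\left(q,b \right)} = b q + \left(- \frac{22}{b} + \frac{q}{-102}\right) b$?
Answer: $- \frac{8809874}{17} \approx -5.1823 \cdot 10^{5}$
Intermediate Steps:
$M{\left(q,b \right)} = b q + b \left(- \frac{22}{b} - \frac{q}{102}\right)$ ($M{\left(q,b \right)} = b q + \left(- \frac{22}{b} + q \left(- \frac{1}{102}\right)\right) b = b q + \left(- \frac{22}{b} - \frac{q}{102}\right) b = b q + b \left(- \frac{22}{b} - \frac{q}{102}\right)$)
$\left(-161468 - 215629\right) + M{\left(406,-351 \right)} = \left(-161468 - 215629\right) + \left(-22 + \frac{101}{102} \left(-351\right) 406\right) = -377097 - \frac{2399225}{17} = - \frac{8809874}{17}$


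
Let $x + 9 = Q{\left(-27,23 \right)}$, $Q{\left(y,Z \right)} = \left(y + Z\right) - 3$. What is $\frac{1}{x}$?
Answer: $- \frac{1}{16} \approx -0.0625$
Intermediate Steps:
$Q{\left(y,Z \right)} = -3 + Z + y$ ($Q{\left(y,Z \right)} = \left(Z + y\right) - 3 = -3 + Z + y$)
$x = -16$ ($x = -9 - 7 = -16$)
$\frac{1}{x} = \frac{1}{-16} = - \frac{1}{16}$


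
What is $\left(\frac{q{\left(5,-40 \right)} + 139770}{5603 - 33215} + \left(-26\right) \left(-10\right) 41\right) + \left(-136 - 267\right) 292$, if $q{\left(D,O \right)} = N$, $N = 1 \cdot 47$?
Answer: $- \frac{2955065609}{27612} \approx -1.0702 \cdot 10^{5}$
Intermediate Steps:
$N = 47$
$q{\left(D,O \right)} = 47$
$\left(\frac{q{\left(5,-40 \right)} + 139770}{5603 - 33215} + \left(-26\right) \left(-10\right) 41\right) + \left(-136 - 267\right) 292 = \left(\frac{47 + 139770}{5603 - 33215} + \left(-26\right) \left(-10\right) 41\right) + \left(-136 - 267\right) 292 = \left(\frac{139817}{-27612} + 260 \cdot 41\right) - 117676 = \left(139817 \left(- \frac{1}{27612}\right) + 10660\right) - 117676 = \left(- \frac{139817}{27612} + 10660\right) - 117676 = \frac{294204103}{27612} - 117676 = - \frac{2955065609}{27612}$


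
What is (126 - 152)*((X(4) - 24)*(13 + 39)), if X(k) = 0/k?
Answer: 32448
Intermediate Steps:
X(k) = 0
(126 - 152)*((X(4) - 24)*(13 + 39)) = (126 - 152)*((0 - 24)*(13 + 39)) = -(-624)*52 = -26*(-1248) = 32448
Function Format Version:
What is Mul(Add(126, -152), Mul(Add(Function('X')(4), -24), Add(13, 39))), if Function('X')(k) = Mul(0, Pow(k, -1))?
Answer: 32448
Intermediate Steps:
Function('X')(k) = 0
Mul(Add(126, -152), Mul(Add(Function('X')(4), -24), Add(13, 39))) = Mul(Add(126, -152), Mul(Add(0, -24), Add(13, 39))) = Mul(-26, Mul(-24, 52)) = Mul(-26, -1248) = 32448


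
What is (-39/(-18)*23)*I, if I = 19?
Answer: 5681/6 ≈ 946.83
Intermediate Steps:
(-39/(-18)*23)*I = (-39/(-18)*23)*19 = (-39*(-1/18)*23)*19 = ((13/6)*23)*19 = (299/6)*19 = 5681/6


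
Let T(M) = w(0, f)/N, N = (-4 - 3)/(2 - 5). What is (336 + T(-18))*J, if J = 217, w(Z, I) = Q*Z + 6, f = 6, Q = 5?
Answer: 73470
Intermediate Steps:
N = 7/3 (N = -7/(-3) = -7*(-⅓) = 7/3 ≈ 2.3333)
w(Z, I) = 6 + 5*Z (w(Z, I) = 5*Z + 6 = 6 + 5*Z)
T(M) = 18/7 (T(M) = (6 + 5*0)/(7/3) = (6 + 0)*(3/7) = 6*(3/7) = 18/7)
(336 + T(-18))*J = (336 + 18/7)*217 = (2370/7)*217 = 73470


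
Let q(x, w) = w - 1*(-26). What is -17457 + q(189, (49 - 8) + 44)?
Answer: -17346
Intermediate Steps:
q(x, w) = 26 + w (q(x, w) = w + 26 = 26 + w)
-17457 + q(189, (49 - 8) + 44) = -17457 + (26 + ((49 - 8) + 44)) = -17457 + (26 + (41 + 44)) = -17457 + (26 + 85) = -17457 + 111 = -17346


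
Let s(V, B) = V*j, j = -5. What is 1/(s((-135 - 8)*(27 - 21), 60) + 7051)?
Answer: 1/11341 ≈ 8.8176e-5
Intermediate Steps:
s(V, B) = -5*V (s(V, B) = V*(-5) = -5*V)
1/(s((-135 - 8)*(27 - 21), 60) + 7051) = 1/(-5*(-135 - 8)*(27 - 21) + 7051) = 1/(-(-715)*6 + 7051) = 1/(-5*(-858) + 7051) = 1/(4290 + 7051) = 1/11341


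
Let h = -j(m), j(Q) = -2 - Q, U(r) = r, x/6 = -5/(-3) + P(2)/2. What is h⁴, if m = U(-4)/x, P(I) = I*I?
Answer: 160000/14641 ≈ 10.928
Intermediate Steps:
P(I) = I²
x = 22 (x = 6*(-5/(-3) + 2²/2) = 6*(-5*(-⅓) + 4*(½)) = 6*(5/3 + 2) = 6*(11/3) = 22)
m = -2/11 (m = -4/22 = -4*1/22 = -2/11 ≈ -0.18182)
h = 20/11 (h = -(-2 - 1*(-2/11)) = -(-2 + 2/11) = -1*(-20/11) = 20/11 ≈ 1.8182)
h⁴ = (20/11)⁴ = 160000/14641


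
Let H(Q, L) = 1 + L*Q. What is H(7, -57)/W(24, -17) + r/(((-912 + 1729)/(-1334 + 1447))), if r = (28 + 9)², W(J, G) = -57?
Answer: 481205/2451 ≈ 196.33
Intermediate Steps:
r = 1369 (r = 37² = 1369)
H(7, -57)/W(24, -17) + r/(((-912 + 1729)/(-1334 + 1447))) = (1 - 57*7)/(-57) + 1369/(((-912 + 1729)/(-1334 + 1447))) = (1 - 399)*(-1/57) + 1369/((817/113)) = -398*(-1/57) + 1369/((817*(1/113))) = 398/57 + 1369/(817/113) = 398/57 + 1369*(113/817) = 398/57 + 154697/817 = 481205/2451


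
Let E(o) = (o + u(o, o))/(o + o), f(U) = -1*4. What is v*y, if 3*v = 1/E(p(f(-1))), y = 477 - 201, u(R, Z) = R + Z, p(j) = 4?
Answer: 184/3 ≈ 61.333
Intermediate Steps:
f(U) = -4
E(o) = 3/2 (E(o) = (o + (o + o))/(o + o) = (o + 2*o)/((2*o)) = (3*o)*(1/(2*o)) = 3/2)
y = 276
v = 2/9 (v = 1/(3*(3/2)) = (⅓)*(⅔) = 2/9 ≈ 0.22222)
v*y = (2/9)*276 = 184/3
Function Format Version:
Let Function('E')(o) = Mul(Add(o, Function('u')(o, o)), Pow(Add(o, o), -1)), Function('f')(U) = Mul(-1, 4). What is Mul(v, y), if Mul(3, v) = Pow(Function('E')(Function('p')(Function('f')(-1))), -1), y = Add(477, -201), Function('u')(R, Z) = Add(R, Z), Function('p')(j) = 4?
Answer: Rational(184, 3) ≈ 61.333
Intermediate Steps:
Function('f')(U) = -4
Function('E')(o) = Rational(3, 2) (Function('E')(o) = Mul(Add(o, Add(o, o)), Pow(Add(o, o), -1)) = Mul(Add(o, Mul(2, o)), Pow(Mul(2, o), -1)) = Mul(Mul(3, o), Mul(Rational(1, 2), Pow(o, -1))) = Rational(3, 2))
y = 276
v = Rational(2, 9) (v = Mul(Rational(1, 3), Pow(Rational(3, 2), -1)) = Mul(Rational(1, 3), Rational(2, 3)) = Rational(2, 9) ≈ 0.22222)
Mul(v, y) = Mul(Rational(2, 9), 276) = Rational(184, 3)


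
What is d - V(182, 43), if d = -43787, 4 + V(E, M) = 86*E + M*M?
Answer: -61284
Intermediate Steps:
V(E, M) = -4 + M² + 86*E (V(E, M) = -4 + (86*E + M*M) = -4 + (86*E + M²) = -4 + (M² + 86*E) = -4 + M² + 86*E)
d - V(182, 43) = -43787 - (-4 + 43² + 86*182) = -43787 - (-4 + 1849 + 15652) = -43787 - 1*17497 = -43787 - 17497 = -61284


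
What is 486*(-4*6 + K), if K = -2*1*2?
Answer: -13608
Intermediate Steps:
K = -4 (K = -2*2 = -4)
486*(-4*6 + K) = 486*(-4*6 - 4) = 486*(-24 - 4) = 486*(-28) = -13608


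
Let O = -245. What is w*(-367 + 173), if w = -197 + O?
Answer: 85748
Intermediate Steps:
w = -442 (w = -197 - 245 = -442)
w*(-367 + 173) = -442*(-367 + 173) = -442*(-194) = 85748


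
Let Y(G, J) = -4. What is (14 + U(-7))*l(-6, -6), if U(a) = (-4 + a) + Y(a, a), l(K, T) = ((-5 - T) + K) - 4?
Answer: 9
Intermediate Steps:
l(K, T) = -9 + K - T (l(K, T) = (-5 + K - T) - 4 = -9 + K - T)
U(a) = -8 + a (U(a) = (-4 + a) - 4 = -8 + a)
(14 + U(-7))*l(-6, -6) = (14 + (-8 - 7))*(-9 - 6 - 1*(-6)) = (14 - 15)*(-9 - 6 + 6) = -1*(-9) = 9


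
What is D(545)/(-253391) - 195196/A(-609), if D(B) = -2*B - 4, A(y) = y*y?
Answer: -49055165822/93977907471 ≈ -0.52199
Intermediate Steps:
A(y) = y²
D(B) = -4 - 2*B
D(545)/(-253391) - 195196/A(-609) = (-4 - 2*545)/(-253391) - 195196/((-609)²) = (-4 - 1090)*(-1/253391) - 195196/370881 = -1094*(-1/253391) - 195196*1/370881 = 1094/253391 - 195196/370881 = -49055165822/93977907471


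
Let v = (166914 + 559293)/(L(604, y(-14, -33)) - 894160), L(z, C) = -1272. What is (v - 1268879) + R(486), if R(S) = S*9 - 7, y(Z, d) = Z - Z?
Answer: -1132285235391/895432 ≈ -1.2645e+6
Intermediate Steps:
y(Z, d) = 0
R(S) = -7 + 9*S (R(S) = 9*S - 7 = -7 + 9*S)
v = -726207/895432 (v = (166914 + 559293)/(-1272 - 894160) = 726207/(-895432) = 726207*(-1/895432) = -726207/895432 ≈ -0.81101)
(v - 1268879) + R(486) = (-726207/895432 - 1268879) + (-7 + 9*486) = -1136195586935/895432 + (-7 + 4374) = -1136195586935/895432 + 4367 = -1132285235391/895432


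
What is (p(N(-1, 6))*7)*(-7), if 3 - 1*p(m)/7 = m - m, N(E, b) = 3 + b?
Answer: -1029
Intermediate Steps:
p(m) = 21 (p(m) = 21 - 7*(m - m) = 21 - 7*0 = 21 + 0 = 21)
(p(N(-1, 6))*7)*(-7) = (21*7)*(-7) = 147*(-7) = -1029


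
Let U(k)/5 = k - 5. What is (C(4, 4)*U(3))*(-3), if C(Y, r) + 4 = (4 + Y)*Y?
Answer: 840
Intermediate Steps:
U(k) = -25 + 5*k (U(k) = 5*(k - 5) = 5*(-5 + k) = -25 + 5*k)
C(Y, r) = -4 + Y*(4 + Y) (C(Y, r) = -4 + (4 + Y)*Y = -4 + Y*(4 + Y))
(C(4, 4)*U(3))*(-3) = ((-4 + 4² + 4*4)*(-25 + 5*3))*(-3) = ((-4 + 16 + 16)*(-25 + 15))*(-3) = (28*(-10))*(-3) = -280*(-3) = 840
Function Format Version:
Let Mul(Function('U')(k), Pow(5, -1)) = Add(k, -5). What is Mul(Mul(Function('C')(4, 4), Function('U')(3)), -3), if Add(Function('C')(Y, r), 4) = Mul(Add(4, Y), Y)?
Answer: 840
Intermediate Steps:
Function('U')(k) = Add(-25, Mul(5, k)) (Function('U')(k) = Mul(5, Add(k, -5)) = Mul(5, Add(-5, k)) = Add(-25, Mul(5, k)))
Function('C')(Y, r) = Add(-4, Mul(Y, Add(4, Y))) (Function('C')(Y, r) = Add(-4, Mul(Add(4, Y), Y)) = Add(-4, Mul(Y, Add(4, Y))))
Mul(Mul(Function('C')(4, 4), Function('U')(3)), -3) = Mul(Mul(Add(-4, Pow(4, 2), Mul(4, 4)), Add(-25, Mul(5, 3))), -3) = Mul(Mul(Add(-4, 16, 16), Add(-25, 15)), -3) = Mul(Mul(28, -10), -3) = Mul(-280, -3) = 840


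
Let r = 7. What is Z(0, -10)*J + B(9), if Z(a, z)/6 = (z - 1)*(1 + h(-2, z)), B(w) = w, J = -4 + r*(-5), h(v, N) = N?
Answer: -23157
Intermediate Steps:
J = -39 (J = -4 + 7*(-5) = -4 - 35 = -39)
Z(a, z) = 6*(1 + z)*(-1 + z) (Z(a, z) = 6*((z - 1)*(1 + z)) = 6*((-1 + z)*(1 + z)) = 6*((1 + z)*(-1 + z)) = 6*(1 + z)*(-1 + z))
Z(0, -10)*J + B(9) = (-6 + 6*(-10)²)*(-39) + 9 = (-6 + 6*100)*(-39) + 9 = (-6 + 600)*(-39) + 9 = 594*(-39) + 9 = -23166 + 9 = -23157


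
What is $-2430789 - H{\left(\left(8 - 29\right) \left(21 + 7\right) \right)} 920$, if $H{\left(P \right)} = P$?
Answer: $-1889829$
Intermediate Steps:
$-2430789 - H{\left(\left(8 - 29\right) \left(21 + 7\right) \right)} 920 = -2430789 - \left(8 - 29\right) \left(21 + 7\right) 920 = -2430789 - \left(-21\right) 28 \cdot 920 = -2430789 - \left(-588\right) 920 = -2430789 - -540960 = -2430789 + 540960 = -1889829$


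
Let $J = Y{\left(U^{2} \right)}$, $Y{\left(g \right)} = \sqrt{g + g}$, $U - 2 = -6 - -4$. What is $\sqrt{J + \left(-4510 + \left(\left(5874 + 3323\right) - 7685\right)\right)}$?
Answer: $i \sqrt{2998} \approx 54.754 i$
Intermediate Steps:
$U = 0$ ($U = 2 - 2 = 0$)
$Y{\left(g \right)} = \sqrt{2} \sqrt{g}$ ($Y{\left(g \right)} = \sqrt{2 g} = \sqrt{2} \sqrt{g}$)
$J = 0$ ($J = \sqrt{2} \sqrt{0^{2}} = \sqrt{2} \sqrt{0} = \sqrt{2} \cdot 0 = 0$)
$\sqrt{J + \left(-4510 + \left(\left(5874 + 3323\right) - 7685\right)\right)} = \sqrt{0 + \left(-4510 + \left(\left(5874 + 3323\right) - 7685\right)\right)} = \sqrt{0 + \left(-4510 + \left(9197 - 7685\right)\right)} = \sqrt{0 + \left(-4510 + 1512\right)} = \sqrt{0 - 2998} = \sqrt{-2998} = i \sqrt{2998}$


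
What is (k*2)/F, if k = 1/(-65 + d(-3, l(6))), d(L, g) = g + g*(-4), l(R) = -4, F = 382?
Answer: -1/10123 ≈ -9.8785e-5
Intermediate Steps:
d(L, g) = -3*g (d(L, g) = g - 4*g = -3*g)
k = -1/53 (k = 1/(-65 - 3*(-4)) = 1/(-65 + 12) = 1/(-53) = -1/53 ≈ -0.018868)
(k*2)/F = -1/53*2/382 = -2/53*1/382 = -1/10123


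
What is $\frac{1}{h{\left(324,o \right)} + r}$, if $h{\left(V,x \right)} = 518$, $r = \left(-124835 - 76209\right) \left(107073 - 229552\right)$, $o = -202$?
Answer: $\frac{1}{24623668594} \approx 4.0611 \cdot 10^{-11}$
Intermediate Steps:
$r = 24623668076$ ($r = \left(-201044\right) \left(-122479\right) = 24623668076$)
$\frac{1}{h{\left(324,o \right)} + r} = \frac{1}{518 + 24623668076} = \frac{1}{24623668594}$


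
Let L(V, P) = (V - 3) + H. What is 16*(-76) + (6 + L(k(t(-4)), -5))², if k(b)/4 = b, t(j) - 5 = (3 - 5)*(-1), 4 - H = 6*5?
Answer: -1191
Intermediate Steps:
H = -26 (H = 4 - 6*5 = 4 - 1*30 = 4 - 30 = -26)
t(j) = 7 (t(j) = 5 + (3 - 5)*(-1) = 5 - 2*(-1) = 5 + 2 = 7)
k(b) = 4*b
L(V, P) = -29 + V (L(V, P) = (V - 3) - 26 = (-3 + V) - 26 = -29 + V)
16*(-76) + (6 + L(k(t(-4)), -5))² = 16*(-76) + (6 + (-29 + 4*7))² = -1216 + (6 + (-29 + 28))² = -1216 + (6 - 1)² = -1216 + 5² = -1216 + 25 = -1191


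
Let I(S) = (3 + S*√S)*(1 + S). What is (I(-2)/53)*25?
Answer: -75/53 + 50*I*√2/53 ≈ -1.4151 + 1.3342*I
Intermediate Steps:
I(S) = (1 + S)*(3 + S^(3/2)) (I(S) = (3 + S^(3/2))*(1 + S) = (1 + S)*(3 + S^(3/2)))
(I(-2)/53)*25 = ((3 + (-2)^(3/2) + (-2)^(5/2) + 3*(-2))/53)*25 = ((3 - 2*I*√2 + 4*I*√2 - 6)*(1/53))*25 = ((-3 + 2*I*√2)*(1/53))*25 = (-3/53 + 2*I*√2/53)*25 = -75/53 + 50*I*√2/53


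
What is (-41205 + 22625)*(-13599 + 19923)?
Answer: -117499920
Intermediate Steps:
(-41205 + 22625)*(-13599 + 19923) = -18580*6324 = -117499920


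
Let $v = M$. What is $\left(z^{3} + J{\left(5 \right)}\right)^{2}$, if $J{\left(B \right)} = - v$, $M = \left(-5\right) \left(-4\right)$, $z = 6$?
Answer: $38416$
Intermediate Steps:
$M = 20$
$v = 20$
$J{\left(B \right)} = -20$ ($J{\left(B \right)} = \left(-1\right) 20 = -20$)
$\left(z^{3} + J{\left(5 \right)}\right)^{2} = \left(6^{3} - 20\right)^{2} = \left(216 - 20\right)^{2} = 196^{2} = 38416$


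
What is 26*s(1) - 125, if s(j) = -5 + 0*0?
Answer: -255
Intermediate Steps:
s(j) = -5 (s(j) = -5 + 0 = -5)
26*s(1) - 125 = 26*(-5) - 125 = -130 - 125 = -255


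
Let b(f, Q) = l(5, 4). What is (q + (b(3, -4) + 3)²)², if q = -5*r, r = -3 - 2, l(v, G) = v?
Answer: 7921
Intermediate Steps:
b(f, Q) = 5
r = -5
q = 25 (q = -5*(-5) = 25)
(q + (b(3, -4) + 3)²)² = (25 + (5 + 3)²)² = (25 + 8²)² = (25 + 64)² = 89² = 7921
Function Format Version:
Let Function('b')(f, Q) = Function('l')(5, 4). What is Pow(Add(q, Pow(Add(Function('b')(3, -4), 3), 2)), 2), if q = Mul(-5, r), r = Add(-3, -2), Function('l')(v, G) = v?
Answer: 7921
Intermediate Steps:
Function('b')(f, Q) = 5
r = -5
q = 25 (q = Mul(-5, -5) = 25)
Pow(Add(q, Pow(Add(Function('b')(3, -4), 3), 2)), 2) = Pow(Add(25, Pow(Add(5, 3), 2)), 2) = Pow(Add(25, Pow(8, 2)), 2) = Pow(Add(25, 64), 2) = Pow(89, 2) = 7921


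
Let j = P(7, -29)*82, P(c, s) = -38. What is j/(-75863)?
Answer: 3116/75863 ≈ 0.041074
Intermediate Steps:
j = -3116 (j = -38*82 = -3116)
j/(-75863) = -3116/(-75863) = -3116*(-1/75863) = 3116/75863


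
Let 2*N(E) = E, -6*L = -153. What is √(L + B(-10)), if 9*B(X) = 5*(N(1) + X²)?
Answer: 2*√183/3 ≈ 9.0185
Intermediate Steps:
L = 51/2 (L = -⅙*(-153) = 51/2 ≈ 25.500)
N(E) = E/2
B(X) = 5/18 + 5*X²/9 (B(X) = (5*((½)*1 + X²))/9 = (5*(½ + X²))/9 = (5/2 + 5*X²)/9 = 5/18 + 5*X²/9)
√(L + B(-10)) = √(51/2 + (5/18 + (5/9)*(-10)²)) = √(51/2 + (5/18 + (5/9)*100)) = √(51/2 + (5/18 + 500/9)) = √(51/2 + 335/6) = √(244/3) = 2*√183/3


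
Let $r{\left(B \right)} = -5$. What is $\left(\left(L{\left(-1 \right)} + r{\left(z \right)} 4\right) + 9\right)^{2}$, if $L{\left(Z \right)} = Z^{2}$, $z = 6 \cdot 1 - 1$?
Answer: $100$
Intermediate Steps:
$z = 5$ ($z = 6 - 1 = 5$)
$\left(\left(L{\left(-1 \right)} + r{\left(z \right)} 4\right) + 9\right)^{2} = \left(\left(\left(-1\right)^{2} - 20\right) + 9\right)^{2} = \left(\left(1 - 20\right) + 9\right)^{2} = \left(-19 + 9\right)^{2} = \left(-10\right)^{2} = 100$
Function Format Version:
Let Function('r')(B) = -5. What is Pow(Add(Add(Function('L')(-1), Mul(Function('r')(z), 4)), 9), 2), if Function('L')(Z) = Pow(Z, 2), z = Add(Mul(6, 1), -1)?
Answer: 100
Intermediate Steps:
z = 5 (z = Add(6, -1) = 5)
Pow(Add(Add(Function('L')(-1), Mul(Function('r')(z), 4)), 9), 2) = Pow(Add(Add(Pow(-1, 2), Mul(-5, 4)), 9), 2) = Pow(Add(Add(1, -20), 9), 2) = Pow(Add(-19, 9), 2) = Pow(-10, 2) = 100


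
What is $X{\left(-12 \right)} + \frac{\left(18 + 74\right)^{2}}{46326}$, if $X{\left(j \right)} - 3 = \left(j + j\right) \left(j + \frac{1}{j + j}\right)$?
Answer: $\frac{6767828}{23163} \approx 292.18$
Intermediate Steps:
$X{\left(j \right)} = 3 + 2 j \left(j + \frac{1}{2 j}\right)$ ($X{\left(j \right)} = 3 + \left(j + j\right) \left(j + \frac{1}{j + j}\right) = 3 + 2 j \left(j + \frac{1}{2 j}\right)$)
$X{\left(-12 \right)} + \frac{\left(18 + 74\right)^{2}}{46326} = \left(4 + 2 \left(-12\right)^{2}\right) + \frac{\left(18 + 74\right)^{2}}{46326} = \left(4 + 2 \cdot 144\right) + 92^{2} \cdot \frac{1}{46326} = \left(4 + 288\right) + 8464 \cdot \frac{1}{46326} = 292 + \frac{4232}{23163} = \frac{6767828}{23163}$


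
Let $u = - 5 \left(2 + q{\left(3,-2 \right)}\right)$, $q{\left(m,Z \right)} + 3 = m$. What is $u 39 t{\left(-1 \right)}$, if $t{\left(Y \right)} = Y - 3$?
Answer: $1560$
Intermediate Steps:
$q{\left(m,Z \right)} = -3 + m$
$t{\left(Y \right)} = -3 + Y$
$u = -10$ ($u = - 5 \left(2 + \left(-3 + 3\right)\right) = - 5 \left(2 + 0\right) = \left(-5\right) 2 = -10$)
$u 39 t{\left(-1 \right)} = \left(-10\right) 39 \left(-3 - 1\right) = \left(-390\right) \left(-4\right) = 1560$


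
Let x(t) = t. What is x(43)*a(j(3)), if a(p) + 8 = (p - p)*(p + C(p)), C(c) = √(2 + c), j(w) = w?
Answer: -344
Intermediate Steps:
a(p) = -8 (a(p) = -8 + (p - p)*(p + √(2 + p)) = -8 + 0*(p + √(2 + p)) = -8 + 0 = -8)
x(43)*a(j(3)) = 43*(-8) = -344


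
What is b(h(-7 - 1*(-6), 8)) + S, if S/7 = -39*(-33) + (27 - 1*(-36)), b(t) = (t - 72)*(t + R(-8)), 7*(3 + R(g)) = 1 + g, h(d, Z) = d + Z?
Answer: 9255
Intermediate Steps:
h(d, Z) = Z + d
R(g) = -20/7 + g/7 (R(g) = -3 + (1 + g)/7 = -3 + (⅐ + g/7) = -20/7 + g/7)
b(t) = (-72 + t)*(-4 + t) (b(t) = (t - 72)*(t + (-20/7 + (⅐)*(-8))) = (-72 + t)*(t + (-20/7 - 8/7)) = (-72 + t)*(t - 4) = (-72 + t)*(-4 + t))
S = 9450 (S = 7*(-39*(-33) + (27 - 1*(-36))) = 7*(1287 + (27 + 36)) = 7*(1287 + 63) = 7*1350 = 9450)
b(h(-7 - 1*(-6), 8)) + S = (288 + (8 + (-7 - 1*(-6)))² - 76*(8 + (-7 - 1*(-6)))) + 9450 = (288 + (8 + (-7 + 6))² - 76*(8 + (-7 + 6))) + 9450 = (288 + (8 - 1)² - 76*(8 - 1)) + 9450 = (288 + 7² - 76*7) + 9450 = (288 + 49 - 532) + 9450 = -195 + 9450 = 9255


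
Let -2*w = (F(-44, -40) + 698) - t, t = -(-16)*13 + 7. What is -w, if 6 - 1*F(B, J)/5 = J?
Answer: 713/2 ≈ 356.50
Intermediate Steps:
F(B, J) = 30 - 5*J
t = 215 (t = -16*(-13) + 7 = 208 + 7 = 215)
w = -713/2 (w = -(((30 - 5*(-40)) + 698) - 1*215)/2 = -(((30 + 200) + 698) - 215)/2 = -((230 + 698) - 215)/2 = -(928 - 215)/2 = -½*713 = -713/2 ≈ -356.50)
-w = -1*(-713/2) = 713/2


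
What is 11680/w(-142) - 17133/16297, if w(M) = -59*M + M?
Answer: 12310393/33555523 ≈ 0.36687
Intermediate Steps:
w(M) = -58*M
11680/w(-142) - 17133/16297 = 11680/((-58*(-142))) - 17133/16297 = 11680/8236 - 17133*1/16297 = 11680*(1/8236) - 17133/16297 = 2920/2059 - 17133/16297 = 12310393/33555523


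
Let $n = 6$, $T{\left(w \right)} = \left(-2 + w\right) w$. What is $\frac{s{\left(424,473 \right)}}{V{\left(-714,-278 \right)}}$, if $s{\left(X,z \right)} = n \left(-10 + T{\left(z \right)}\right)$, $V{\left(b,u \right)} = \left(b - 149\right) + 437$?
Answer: $- \frac{222773}{71} \approx -3137.6$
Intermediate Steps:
$T{\left(w \right)} = w \left(-2 + w\right)$
$V{\left(b,u \right)} = 288 + b$ ($V{\left(b,u \right)} = \left(b - 149\right) + 437 = \left(-149 + b\right) + 437 = 288 + b$)
$s{\left(X,z \right)} = -60 + 6 z \left(-2 + z\right)$ ($s{\left(X,z \right)} = 6 \left(-10 + z \left(-2 + z\right)\right) = -60 + 6 z \left(-2 + z\right)$)
$\frac{s{\left(424,473 \right)}}{V{\left(-714,-278 \right)}} = \frac{-60 + 6 \cdot 473 \left(-2 + 473\right)}{288 - 714} = \frac{-60 + 6 \cdot 473 \cdot 471}{-426} = \left(-60 + 1336698\right) \left(- \frac{1}{426}\right) = 1336638 \left(- \frac{1}{426}\right) = - \frac{222773}{71}$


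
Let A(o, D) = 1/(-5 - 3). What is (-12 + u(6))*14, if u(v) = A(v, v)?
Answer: -679/4 ≈ -169.75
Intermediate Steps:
A(o, D) = -⅛ (A(o, D) = 1/(-8) = -⅛)
u(v) = -⅛
(-12 + u(6))*14 = (-12 - ⅛)*14 = -97/8*14 = -679/4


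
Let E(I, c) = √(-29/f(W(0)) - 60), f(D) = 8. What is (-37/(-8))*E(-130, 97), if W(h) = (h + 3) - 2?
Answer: 37*I*√1018/32 ≈ 36.891*I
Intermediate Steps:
W(h) = 1 + h (W(h) = (3 + h) - 2 = 1 + h)
E(I, c) = I*√1018/4 (E(I, c) = √(-29/8 - 60) = √(-509/8) = I*√1018/4)
(-37/(-8))*E(-130, 97) = (-37/(-8))*(I*√1018/4) = (-37*(-⅛))*(I*√1018/4) = 37*(I*√1018/4)/8 = 37*I*√1018/32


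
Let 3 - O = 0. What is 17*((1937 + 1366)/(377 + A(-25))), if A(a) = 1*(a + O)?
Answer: 56151/355 ≈ 158.17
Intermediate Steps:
O = 3 (O = 3 - 1*0 = 3 + 0 = 3)
A(a) = 3 + a (A(a) = 1*(a + 3) = 1*(3 + a) = 3 + a)
17*((1937 + 1366)/(377 + A(-25))) = 17*((1937 + 1366)/(377 + (3 - 25))) = 17*(3303/(377 - 22)) = 17*(3303/355) = 56151/355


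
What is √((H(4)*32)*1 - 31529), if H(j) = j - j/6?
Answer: I*√282801/3 ≈ 177.26*I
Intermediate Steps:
H(j) = 5*j/6 (H(j) = j - j/6 = 5*j/6)
√((H(4)*32)*1 - 31529) = √((((⅚)*4)*32)*1 - 31529) = √(((10/3)*32)*1 - 31529) = √((320/3)*1 - 31529) = √(320/3 - 31529) = √(-94267/3) = I*√282801/3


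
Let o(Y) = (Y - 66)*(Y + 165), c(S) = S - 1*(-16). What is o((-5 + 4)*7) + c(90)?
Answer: -11428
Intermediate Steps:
c(S) = 16 + S (c(S) = S + 16 = 16 + S)
o(Y) = (-66 + Y)*(165 + Y)
o((-5 + 4)*7) + c(90) = (-10890 + ((-5 + 4)*7)² + 99*((-5 + 4)*7)) + (16 + 90) = (-10890 + (-1*7)² + 99*(-1*7)) + 106 = (-10890 + (-7)² + 99*(-7)) + 106 = (-10890 + 49 - 693) + 106 = -11534 + 106 = -11428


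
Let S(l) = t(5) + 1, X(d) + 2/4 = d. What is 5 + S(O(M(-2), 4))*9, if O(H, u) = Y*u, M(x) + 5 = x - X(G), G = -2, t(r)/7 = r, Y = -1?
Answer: 329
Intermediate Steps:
t(r) = 7*r
X(d) = -½ + d
M(x) = -5/2 + x (M(x) = -5 + (x - (-½ - 2)) = -5 + (x - 1*(-5/2)) = -5 + (x + 5/2) = -5 + (5/2 + x) = -5/2 + x)
O(H, u) = -u
S(l) = 36 (S(l) = 7*5 + 1 = 35 + 1 = 36)
5 + S(O(M(-2), 4))*9 = 5 + 36*9 = 5 + 324 = 329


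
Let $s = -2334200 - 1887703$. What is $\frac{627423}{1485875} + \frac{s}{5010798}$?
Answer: $- \frac{1043110068857}{2481806492750} \approx -0.4203$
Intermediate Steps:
$s = -4221903$ ($s = -2334200 - 1887703 = -4221903$)
$\frac{627423}{1485875} + \frac{s}{5010798} = \frac{627423}{1485875} - \frac{4221903}{5010798} = 627423 \cdot \frac{1}{1485875} - \frac{1407301}{1670266} = \frac{627423}{1485875} - \frac{1407301}{1670266} = - \frac{1043110068857}{2481806492750}$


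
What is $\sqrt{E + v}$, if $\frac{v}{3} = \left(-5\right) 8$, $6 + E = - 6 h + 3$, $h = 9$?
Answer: $i \sqrt{177} \approx 13.304 i$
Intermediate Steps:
$E = -57$ ($E = -6 + \left(\left(-6\right) 9 + 3\right) = -6 + \left(-54 + 3\right) = -6 - 51 = -57$)
$v = -120$ ($v = 3 \left(\left(-5\right) 8\right) = 3 \left(-40\right) = -120$)
$\sqrt{E + v} = \sqrt{-57 - 120} = \sqrt{-177} = i \sqrt{177}$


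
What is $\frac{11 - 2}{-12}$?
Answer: $- \frac{3}{4} \approx -0.75$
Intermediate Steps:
$\frac{11 - 2}{-12} = 9 \left(- \frac{1}{12}\right) = - \frac{3}{4}$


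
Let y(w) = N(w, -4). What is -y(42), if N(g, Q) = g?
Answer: -42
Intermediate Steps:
y(w) = w
-y(42) = -1*42 = -42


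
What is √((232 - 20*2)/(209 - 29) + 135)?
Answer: √30615/15 ≈ 11.665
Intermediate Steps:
√((232 - 20*2)/(209 - 29) + 135) = √((232 - 40)/180 + 135) = √(192*(1/180) + 135) = √(16/15 + 135) = √(2041/15) = √30615/15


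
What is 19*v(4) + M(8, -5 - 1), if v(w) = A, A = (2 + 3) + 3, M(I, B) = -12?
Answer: 140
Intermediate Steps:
A = 8 (A = 5 + 3 = 8)
v(w) = 8
19*v(4) + M(8, -5 - 1) = 19*8 - 12 = 152 - 12 = 140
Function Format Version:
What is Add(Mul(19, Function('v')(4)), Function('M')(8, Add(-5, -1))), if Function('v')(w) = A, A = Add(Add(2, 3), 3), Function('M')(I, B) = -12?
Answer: 140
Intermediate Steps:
A = 8 (A = Add(5, 3) = 8)
Function('v')(w) = 8
Add(Mul(19, Function('v')(4)), Function('M')(8, Add(-5, -1))) = Add(Mul(19, 8), -12) = Add(152, -12) = 140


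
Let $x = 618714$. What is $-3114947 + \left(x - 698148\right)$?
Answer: $-3194381$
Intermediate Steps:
$-3114947 + \left(x - 698148\right) = -3114947 + \left(618714 - 698148\right) = -3114947 - 79434 = -3194381$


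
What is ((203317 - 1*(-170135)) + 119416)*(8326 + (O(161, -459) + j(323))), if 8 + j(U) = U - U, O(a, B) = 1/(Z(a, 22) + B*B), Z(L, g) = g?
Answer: 863814037777740/210703 ≈ 4.0997e+9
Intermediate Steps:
O(a, B) = 1/(22 + B²) (O(a, B) = 1/(22 + B*B) = 1/(22 + B²))
j(U) = -8 (j(U) = -8 + (U - U) = -8 + 0 = -8)
((203317 - 1*(-170135)) + 119416)*(8326 + (O(161, -459) + j(323))) = ((203317 - 1*(-170135)) + 119416)*(8326 + (1/(22 + (-459)²) - 8)) = ((203317 + 170135) + 119416)*(8326 + (1/(22 + 210681) - 8)) = (373452 + 119416)*(8326 + (1/210703 - 8)) = 492868*(8326 + (1/210703 - 8)) = 492868*(8326 - 1685623/210703) = 492868*(1752627555/210703) = 863814037777740/210703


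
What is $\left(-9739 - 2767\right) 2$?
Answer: $-25012$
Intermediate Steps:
$\left(-9739 - 2767\right) 2 = \left(-12506\right) 2 = -25012$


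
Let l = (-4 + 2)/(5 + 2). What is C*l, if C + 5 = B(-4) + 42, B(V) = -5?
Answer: -64/7 ≈ -9.1429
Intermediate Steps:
l = -2/7 ≈ -0.28571
C = 32 (C = -5 + (-5 + 42) = -5 + 37 = 32)
C*l = 32*(-2/7) = -64/7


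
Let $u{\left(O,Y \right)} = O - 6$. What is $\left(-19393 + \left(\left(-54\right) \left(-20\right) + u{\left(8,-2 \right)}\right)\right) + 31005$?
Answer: $12694$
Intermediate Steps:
$u{\left(O,Y \right)} = -6 + O$
$\left(-19393 + \left(\left(-54\right) \left(-20\right) + u{\left(8,-2 \right)}\right)\right) + 31005 = \left(-19393 + \left(\left(-54\right) \left(-20\right) + \left(-6 + 8\right)\right)\right) + 31005 = \left(-19393 + \left(1080 + 2\right)\right) + 31005 = \left(-19393 + 1082\right) + 31005 = -18311 + 31005 = 12694$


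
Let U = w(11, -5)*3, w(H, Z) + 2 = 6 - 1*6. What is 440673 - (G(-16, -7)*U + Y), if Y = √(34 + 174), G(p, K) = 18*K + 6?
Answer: 439953 - 4*√13 ≈ 4.3994e+5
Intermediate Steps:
w(H, Z) = -2 (w(H, Z) = -2 + (6 - 1*6) = -2 + (6 - 6) = -2 + 0 = -2)
G(p, K) = 6 + 18*K
U = -6 (U = -2*3 = -6)
Y = 4*√13 (Y = √208 = 4*√13 ≈ 14.422)
440673 - (G(-16, -7)*U + Y) = 440673 - ((6 + 18*(-7))*(-6) + 4*√13) = 440673 - ((6 - 126)*(-6) + 4*√13) = 440673 - (-120*(-6) + 4*√13) = 440673 - (720 + 4*√13) = 440673 + (-720 - 4*√13) = 439953 - 4*√13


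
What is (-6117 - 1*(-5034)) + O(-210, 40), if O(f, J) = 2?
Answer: -1081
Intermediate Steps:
(-6117 - 1*(-5034)) + O(-210, 40) = (-6117 - 1*(-5034)) + 2 = (-6117 + 5034) + 2 = -1083 + 2 = -1081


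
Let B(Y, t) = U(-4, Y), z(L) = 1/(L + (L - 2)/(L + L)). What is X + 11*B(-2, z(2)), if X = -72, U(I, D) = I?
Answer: -116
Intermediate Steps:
z(L) = 1/(L + (-2 + L)/(2*L)) (z(L) = 1/(L + (-2 + L)/((2*L))) = 1/(L + (-2 + L)*(1/(2*L))) = 1/(L + (-2 + L)/(2*L)))
B(Y, t) = -4
X + 11*B(-2, z(2)) = -72 + 11*(-4) = -72 - 44 = -116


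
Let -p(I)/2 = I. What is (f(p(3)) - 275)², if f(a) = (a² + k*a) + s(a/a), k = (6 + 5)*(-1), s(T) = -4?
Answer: 31329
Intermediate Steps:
p(I) = -2*I
k = -11 (k = 11*(-1) = -11)
f(a) = -4 + a² - 11*a (f(a) = (a² - 11*a) - 4 = -4 + a² - 11*a)
(f(p(3)) - 275)² = ((-4 + (-2*3)² - (-22)*3) - 275)² = ((-4 + (-6)² - 11*(-6)) - 275)² = ((-4 + 36 + 66) - 275)² = (98 - 275)² = (-177)² = 31329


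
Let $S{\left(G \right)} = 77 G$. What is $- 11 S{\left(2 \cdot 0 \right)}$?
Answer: $0$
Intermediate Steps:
$- 11 S{\left(2 \cdot 0 \right)} = - 11 \cdot 77 \cdot 2 \cdot 0 = - 11 \cdot 77 \cdot 0 = \left(-11\right) 0 = 0$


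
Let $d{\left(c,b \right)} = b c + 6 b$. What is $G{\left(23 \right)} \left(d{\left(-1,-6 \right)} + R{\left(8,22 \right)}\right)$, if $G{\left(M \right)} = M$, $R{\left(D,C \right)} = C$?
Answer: $-184$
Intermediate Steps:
$d{\left(c,b \right)} = 6 b + b c$
$G{\left(23 \right)} \left(d{\left(-1,-6 \right)} + R{\left(8,22 \right)}\right) = 23 \left(- 6 \left(6 - 1\right) + 22\right) = 23 \left(\left(-6\right) 5 + 22\right) = 23 \left(-30 + 22\right) = 23 \left(-8\right) = -184$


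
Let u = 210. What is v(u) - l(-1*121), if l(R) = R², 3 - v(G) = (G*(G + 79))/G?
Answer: -14927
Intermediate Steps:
v(G) = -76 - G (v(G) = 3 - G*(G + 79)/G = 3 - G*(79 + G)/G = 3 - (79 + G) = 3 + (-79 - G) = -76 - G)
v(u) - l(-1*121) = (-76 - 1*210) - (-1*121)² = (-76 - 210) - 1*(-121)² = -286 - 1*14641 = -286 - 14641 = -14927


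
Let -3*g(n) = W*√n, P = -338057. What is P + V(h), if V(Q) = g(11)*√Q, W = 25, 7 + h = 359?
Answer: -338057 - 1100*√2/3 ≈ -3.3858e+5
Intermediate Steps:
h = 352 (h = -7 + 359 = 352)
g(n) = -25*√n/3
V(Q) = -25*√11*√Q/3 (V(Q) = (-25*√11/3)*√Q = -25*√11*√Q/3)
P + V(h) = -338057 - 25*√11*√352/3 = -338057 - 25*√11*4*√22/3 = -338057 - 1100*√2/3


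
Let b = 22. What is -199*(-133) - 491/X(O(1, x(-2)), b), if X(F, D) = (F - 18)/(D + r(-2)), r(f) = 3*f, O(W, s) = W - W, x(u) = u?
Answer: 242131/9 ≈ 26903.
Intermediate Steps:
O(W, s) = 0
X(F, D) = (-18 + F)/(-6 + D) (X(F, D) = (F - 18)/(D + 3*(-2)) = (-18 + F)/(D - 6) = (-18 + F)/(-6 + D))
-199*(-133) - 491/X(O(1, x(-2)), b) = -199*(-133) - 491*(-6 + 22)/(-18 + 0) = 26467 - 491/(-18/16) = 26467 - 491/((1/16)*(-18)) = 26467 - 491/(-9/8) = 26467 - 491*(-8/9) = 26467 + 3928/9 = 242131/9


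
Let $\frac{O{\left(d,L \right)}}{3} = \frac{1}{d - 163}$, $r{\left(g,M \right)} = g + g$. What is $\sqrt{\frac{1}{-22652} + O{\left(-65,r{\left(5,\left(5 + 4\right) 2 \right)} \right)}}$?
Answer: $\frac{i \sqrt{611366154}}{215194} \approx 0.1149 i$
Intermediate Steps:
$r{\left(g,M \right)} = 2 g$
$O{\left(d,L \right)} = \frac{3}{-163 + d}$ ($O{\left(d,L \right)} = \frac{3}{d - 163} = \frac{3}{-163 + d}$)
$\sqrt{\frac{1}{-22652} + O{\left(-65,r{\left(5,\left(5 + 4\right) 2 \right)} \right)}} = \sqrt{\frac{1}{-22652} + \frac{3}{-163 - 65}} = \sqrt{- \frac{1}{22652} + \frac{3}{-228}} = \sqrt{- \frac{1}{22652} + 3 \left(- \frac{1}{228}\right)} = \sqrt{- \frac{1}{22652} - \frac{1}{76}} = \sqrt{- \frac{2841}{215194}} = \frac{i \sqrt{611366154}}{215194}$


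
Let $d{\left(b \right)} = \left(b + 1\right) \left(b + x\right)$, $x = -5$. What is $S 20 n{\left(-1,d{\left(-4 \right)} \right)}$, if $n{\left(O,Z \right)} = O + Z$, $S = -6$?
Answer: $-3120$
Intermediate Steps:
$d{\left(b \right)} = \left(1 + b\right) \left(-5 + b\right)$ ($d{\left(b \right)} = \left(b + 1\right) \left(b - 5\right) = \left(1 + b\right) \left(-5 + b\right)$)
$S 20 n{\left(-1,d{\left(-4 \right)} \right)} = \left(-6\right) 20 \left(-1 - \left(-11 - 16\right)\right) = - 120 \left(-1 + \left(-5 + 16 + 16\right)\right) = - 120 \left(-1 + 27\right) = \left(-120\right) 26 = -3120$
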